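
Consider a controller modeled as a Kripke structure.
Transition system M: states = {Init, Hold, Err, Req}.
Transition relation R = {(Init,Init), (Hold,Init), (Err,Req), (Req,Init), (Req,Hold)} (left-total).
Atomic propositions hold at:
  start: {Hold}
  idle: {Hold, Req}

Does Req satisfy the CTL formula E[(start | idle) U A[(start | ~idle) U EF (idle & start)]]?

Yes

Sat(start | idle) = {Hold, Req}
Sat(~idle) = {Init, Err}
Sat(start | ~idle) = {Init, Hold, Err}
Sat(idle & start) = {Hold}
EF (idle & start): least fixpoint, start Z0 = {Hold}, add states with some successor in Z. Z1 = {Hold, Req}; Z2 = {Hold, Err, Req}; fixed.
Sat(EF (idle & start)) = {Hold, Err, Req}
A[(start | ~idle) U EF (idle & start)]: least fixpoint, start Z0 = Sat(EF (idle & start)) = {Hold, Err, Req}, add states in Sat(start | ~idle) with every successor in Z. Already a fixed point.
Sat(A[(start | ~idle) U EF (idle & start)]) = {Hold, Err, Req}
E[(start | idle) U A[(start | ~idle) U EF (idle & start)]]: least fixpoint, start Z0 = Sat(A[(start | ~idle) U EF (idle & start)]) = {Hold, Err, Req}, add states in Sat(start | idle) with some successor in Z. Already a fixed point.
Sat(E[(start | idle) U A[(start | ~idle) U EF (idle & start)]]) = {Hold, Err, Req}
Req ∈ Sat(E[(start | idle) U A[(start | ~idle) U EF (idle & start)]]) = {Hold, Err, Req}, so the formula holds at Req.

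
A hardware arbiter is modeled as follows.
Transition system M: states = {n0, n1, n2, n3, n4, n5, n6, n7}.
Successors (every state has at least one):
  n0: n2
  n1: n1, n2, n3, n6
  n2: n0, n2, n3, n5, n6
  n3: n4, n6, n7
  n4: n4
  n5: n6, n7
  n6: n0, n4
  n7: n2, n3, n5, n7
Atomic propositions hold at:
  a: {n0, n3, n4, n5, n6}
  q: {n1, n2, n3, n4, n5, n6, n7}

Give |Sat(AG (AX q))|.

Sat(AX q) = {s : every successor in {n1, n2, n3, n4, n5, n6, n7}} = {n0, n1, n3, n4, n5, n7}
AG (AX q): greatest fixpoint, start Z0 = {n0, n1, n3, n4, n5, n7}, keep only states in Sat with every successor in Z. Z1 = {n4}; fixed.
Sat(AG (AX q)) = {n4}
|Sat(AG (AX q))| = |{n4}| = 1.

1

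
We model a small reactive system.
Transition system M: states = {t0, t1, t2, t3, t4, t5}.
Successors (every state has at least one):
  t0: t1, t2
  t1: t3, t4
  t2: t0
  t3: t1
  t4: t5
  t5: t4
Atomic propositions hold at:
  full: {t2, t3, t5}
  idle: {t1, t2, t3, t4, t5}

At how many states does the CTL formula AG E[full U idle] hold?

4

E[full U idle]: least fixpoint, start Z0 = Sat(idle) = {t1, t2, t3, t4, t5}, add states in Sat(full) with some successor in Z. Already a fixed point.
Sat(E[full U idle]) = {t1, t2, t3, t4, t5}
AG E[full U idle]: greatest fixpoint, start Z0 = {t1, t2, t3, t4, t5}, keep only states in Sat with every successor in Z. Z1 = {t1, t3, t4, t5}; fixed.
Sat(AG E[full U idle]) = {t1, t3, t4, t5}
|Sat(AG E[full U idle])| = |{t1, t3, t4, t5}| = 4.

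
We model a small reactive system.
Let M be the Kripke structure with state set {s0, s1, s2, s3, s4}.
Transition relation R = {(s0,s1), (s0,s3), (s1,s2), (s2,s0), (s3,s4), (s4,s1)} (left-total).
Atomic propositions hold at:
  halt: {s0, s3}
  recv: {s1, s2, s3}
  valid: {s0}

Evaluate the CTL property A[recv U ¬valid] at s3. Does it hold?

Sat(¬valid) = {s1, s2, s3, s4}
A[recv U ¬valid]: least fixpoint, start Z0 = Sat(¬valid) = {s1, s2, s3, s4}, add states in Sat(recv) with every successor in Z. Already a fixed point.
Sat(A[recv U ¬valid]) = {s1, s2, s3, s4}
s3 ∈ Sat(A[recv U ¬valid]) = {s1, s2, s3, s4}, so the formula holds at s3.

Yes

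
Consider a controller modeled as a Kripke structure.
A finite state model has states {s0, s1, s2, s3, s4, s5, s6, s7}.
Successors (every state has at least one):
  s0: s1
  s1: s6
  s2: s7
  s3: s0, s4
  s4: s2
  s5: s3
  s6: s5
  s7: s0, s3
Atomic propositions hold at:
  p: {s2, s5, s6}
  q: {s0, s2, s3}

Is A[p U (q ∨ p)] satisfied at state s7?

No

Sat(q ∨ p) = {s0, s2, s3, s5, s6}
A[p U (q ∨ p)]: least fixpoint, start Z0 = Sat((q ∨ p)) = {s0, s2, s3, s5, s6}, add states in Sat(p) with every successor in Z. Already a fixed point.
Sat(A[p U (q ∨ p)]) = {s0, s2, s3, s5, s6}
s7 ∉ Sat(A[p U (q ∨ p)]) = {s0, s2, s3, s5, s6}, so the formula does not hold at s7.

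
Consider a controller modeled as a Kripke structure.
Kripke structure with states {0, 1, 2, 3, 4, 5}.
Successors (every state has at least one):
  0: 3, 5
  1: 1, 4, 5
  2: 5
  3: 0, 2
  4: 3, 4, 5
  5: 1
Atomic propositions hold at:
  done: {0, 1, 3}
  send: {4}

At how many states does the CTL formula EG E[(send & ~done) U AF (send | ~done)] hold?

Sat(~done) = {2, 4, 5}
Sat(send & ~done) = {4}
Sat(send | ~done) = {2, 4, 5}
AF (send | ~done): least fixpoint, start Z0 = {2, 4, 5}, add states with every successor in Z. Already a fixed point.
Sat(AF (send | ~done)) = {2, 4, 5}
E[(send & ~done) U AF (send | ~done)]: least fixpoint, start Z0 = Sat(AF (send | ~done)) = {2, 4, 5}, add states in Sat(send & ~done) with some successor in Z. Already a fixed point.
Sat(E[(send & ~done) U AF (send | ~done)]) = {2, 4, 5}
EG E[(send & ~done) U AF (send | ~done)]: greatest fixpoint, start Z0 = {2, 4, 5}, keep only states in Sat with some successor in Z. Z1 = {2, 4}; Z2 = {4}; fixed.
Sat(EG E[(send & ~done) U AF (send | ~done)]) = {4}
|Sat(EG E[(send & ~done) U AF (send | ~done)])| = |{4}| = 1.

1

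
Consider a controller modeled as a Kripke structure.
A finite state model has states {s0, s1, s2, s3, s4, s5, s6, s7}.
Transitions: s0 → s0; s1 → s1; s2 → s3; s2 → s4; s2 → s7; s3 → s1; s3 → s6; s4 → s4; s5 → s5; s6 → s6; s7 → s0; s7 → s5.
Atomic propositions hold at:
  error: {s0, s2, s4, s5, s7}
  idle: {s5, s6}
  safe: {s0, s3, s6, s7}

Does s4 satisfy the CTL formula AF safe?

AF safe: least fixpoint, start Z0 = {s0, s3, s6, s7}, add states with every successor in Z. Already a fixed point.
Sat(AF safe) = {s0, s3, s6, s7}
s4 ∉ Sat(AF safe) = {s0, s3, s6, s7}, so the formula does not hold at s4.

No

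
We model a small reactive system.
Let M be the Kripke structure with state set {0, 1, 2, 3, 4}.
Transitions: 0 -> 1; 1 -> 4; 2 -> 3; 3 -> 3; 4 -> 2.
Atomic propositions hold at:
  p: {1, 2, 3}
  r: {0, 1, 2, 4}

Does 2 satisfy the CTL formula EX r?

No

Sat(EX r) = {s : some successor in {0, 1, 2, 4}} = {0, 1, 4}
2 ∉ Sat(EX r) = {0, 1, 4}, so the formula does not hold at 2.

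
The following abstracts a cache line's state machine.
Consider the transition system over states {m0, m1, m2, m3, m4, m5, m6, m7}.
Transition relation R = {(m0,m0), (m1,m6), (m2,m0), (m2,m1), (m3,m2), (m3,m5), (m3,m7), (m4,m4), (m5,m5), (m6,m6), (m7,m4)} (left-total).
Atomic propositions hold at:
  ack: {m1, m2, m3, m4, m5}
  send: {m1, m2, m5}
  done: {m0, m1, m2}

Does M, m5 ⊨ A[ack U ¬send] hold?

No

Sat(¬send) = {m0, m3, m4, m6, m7}
A[ack U ¬send]: least fixpoint, start Z0 = Sat(¬send) = {m0, m3, m4, m6, m7}, add states in Sat(ack) with every successor in Z. Z1 = {m0, m1, m3, m4, m6, m7}; Z2 = {m0, m1, m2, m3, m4, m6, m7}; fixed.
Sat(A[ack U ¬send]) = {m0, m1, m2, m3, m4, m6, m7}
m5 ∉ Sat(A[ack U ¬send]) = {m0, m1, m2, m3, m4, m6, m7}, so the formula does not hold at m5.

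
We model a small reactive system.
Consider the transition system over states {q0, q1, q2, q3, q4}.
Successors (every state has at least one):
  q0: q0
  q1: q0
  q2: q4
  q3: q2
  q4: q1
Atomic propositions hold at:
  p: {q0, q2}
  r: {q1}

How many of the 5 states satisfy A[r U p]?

3

A[r U p]: least fixpoint, start Z0 = Sat(p) = {q0, q2}, add states in Sat(r) with every successor in Z. Z1 = {q0, q1, q2}; fixed.
Sat(A[r U p]) = {q0, q1, q2}
|Sat(A[r U p])| = |{q0, q1, q2}| = 3.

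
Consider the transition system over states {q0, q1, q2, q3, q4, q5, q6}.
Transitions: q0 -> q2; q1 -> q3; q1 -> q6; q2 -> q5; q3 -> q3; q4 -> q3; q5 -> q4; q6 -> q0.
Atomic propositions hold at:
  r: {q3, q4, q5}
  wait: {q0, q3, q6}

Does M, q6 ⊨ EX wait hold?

Sat(EX wait) = {s : some successor in {q0, q3, q6}} = {q1, q3, q4, q6}
q6 ∈ Sat(EX wait) = {q1, q3, q4, q6}, so the formula holds at q6.

Yes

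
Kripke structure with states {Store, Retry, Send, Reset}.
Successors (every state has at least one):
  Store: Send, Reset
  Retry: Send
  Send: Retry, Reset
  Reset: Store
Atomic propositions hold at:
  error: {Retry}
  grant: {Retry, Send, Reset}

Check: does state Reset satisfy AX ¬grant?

Yes

Sat(¬grant) = {Store}
Sat(AX ¬grant) = {s : every successor in {Store}} = {Reset}
Reset ∈ Sat(AX ¬grant) = {Reset}, so the formula holds at Reset.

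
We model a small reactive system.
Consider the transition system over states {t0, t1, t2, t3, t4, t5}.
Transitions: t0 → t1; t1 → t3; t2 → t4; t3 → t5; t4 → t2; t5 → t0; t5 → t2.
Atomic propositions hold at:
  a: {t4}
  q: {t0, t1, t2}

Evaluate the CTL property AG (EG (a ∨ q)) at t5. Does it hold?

No

Sat(a ∨ q) = {t0, t1, t2, t4}
EG (a ∨ q): greatest fixpoint, start Z0 = {t0, t1, t2, t4}, keep only states in Sat with some successor in Z. Z1 = {t0, t2, t4}; Z2 = {t2, t4}; fixed.
Sat(EG (a ∨ q)) = {t2, t4}
AG (EG (a ∨ q)): greatest fixpoint, start Z0 = {t2, t4}, keep only states in Sat with every successor in Z. Already a fixed point.
Sat(AG (EG (a ∨ q))) = {t2, t4}
t5 ∉ Sat(AG (EG (a ∨ q))) = {t2, t4}, so the formula does not hold at t5.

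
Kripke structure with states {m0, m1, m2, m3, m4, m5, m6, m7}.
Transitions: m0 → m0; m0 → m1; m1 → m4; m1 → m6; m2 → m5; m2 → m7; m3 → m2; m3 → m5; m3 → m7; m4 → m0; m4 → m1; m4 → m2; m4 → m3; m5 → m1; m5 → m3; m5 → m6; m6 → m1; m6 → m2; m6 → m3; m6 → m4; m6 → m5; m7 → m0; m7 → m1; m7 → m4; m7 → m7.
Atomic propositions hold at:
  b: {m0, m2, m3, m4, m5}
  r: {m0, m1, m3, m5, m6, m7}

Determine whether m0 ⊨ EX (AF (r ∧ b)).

Yes

Sat(r ∧ b) = {m0, m3, m5}
AF (r ∧ b): least fixpoint, start Z0 = {m0, m3, m5}, add states with every successor in Z. Already a fixed point.
Sat(AF (r ∧ b)) = {m0, m3, m5}
Sat(EX (AF (r ∧ b))) = {s : some successor in {m0, m3, m5}} = {m0, m2, m3, m4, m5, m6, m7}
m0 ∈ Sat(EX (AF (r ∧ b))) = {m0, m2, m3, m4, m5, m6, m7}, so the formula holds at m0.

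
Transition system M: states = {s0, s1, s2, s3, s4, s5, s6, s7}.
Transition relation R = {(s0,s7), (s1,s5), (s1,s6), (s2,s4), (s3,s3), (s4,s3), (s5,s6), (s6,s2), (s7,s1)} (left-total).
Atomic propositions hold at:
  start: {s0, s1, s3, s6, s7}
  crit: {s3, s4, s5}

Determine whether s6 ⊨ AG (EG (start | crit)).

No

Sat(start | crit) = {s0, s1, s3, s4, s5, s6, s7}
EG (start | crit): greatest fixpoint, start Z0 = {s0, s1, s3, s4, s5, s6, s7}, keep only states in Sat with some successor in Z. Z1 = {s0, s1, s3, s4, s5, s7}; Z2 = {s0, s1, s3, s4, s7}; Z3 = {s0, s3, s4, s7}; Z4 = {s0, s3, s4}; Z5 = {s3, s4}; fixed.
Sat(EG (start | crit)) = {s3, s4}
AG (EG (start | crit)): greatest fixpoint, start Z0 = {s3, s4}, keep only states in Sat with every successor in Z. Already a fixed point.
Sat(AG (EG (start | crit))) = {s3, s4}
s6 ∉ Sat(AG (EG (start | crit))) = {s3, s4}, so the formula does not hold at s6.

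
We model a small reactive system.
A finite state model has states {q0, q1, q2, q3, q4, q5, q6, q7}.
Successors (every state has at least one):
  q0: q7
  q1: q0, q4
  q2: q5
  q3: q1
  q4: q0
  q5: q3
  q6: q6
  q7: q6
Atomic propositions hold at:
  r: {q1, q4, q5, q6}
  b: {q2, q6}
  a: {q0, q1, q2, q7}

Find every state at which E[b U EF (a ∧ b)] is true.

Sat(a ∧ b) = {q2}
EF (a ∧ b): least fixpoint, start Z0 = {q2}, add states with some successor in Z. Already a fixed point.
Sat(EF (a ∧ b)) = {q2}
E[b U EF (a ∧ b)]: least fixpoint, start Z0 = Sat(EF (a ∧ b)) = {q2}, add states in Sat(b) with some successor in Z. Already a fixed point.
Sat(E[b U EF (a ∧ b)]) = {q2}

{q2}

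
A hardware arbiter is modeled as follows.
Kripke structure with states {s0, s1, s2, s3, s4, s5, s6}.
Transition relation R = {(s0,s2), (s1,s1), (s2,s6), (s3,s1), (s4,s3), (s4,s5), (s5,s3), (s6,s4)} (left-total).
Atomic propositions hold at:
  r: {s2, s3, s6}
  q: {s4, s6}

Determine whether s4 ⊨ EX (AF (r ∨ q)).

Yes

Sat(r ∨ q) = {s2, s3, s4, s6}
AF (r ∨ q): least fixpoint, start Z0 = {s2, s3, s4, s6}, add states with every successor in Z. Z1 = {s0, s2, s3, s4, s5, s6}; fixed.
Sat(AF (r ∨ q)) = {s0, s2, s3, s4, s5, s6}
Sat(EX (AF (r ∨ q))) = {s : some successor in {s0, s2, s3, s4, s5, s6}} = {s0, s2, s4, s5, s6}
s4 ∈ Sat(EX (AF (r ∨ q))) = {s0, s2, s4, s5, s6}, so the formula holds at s4.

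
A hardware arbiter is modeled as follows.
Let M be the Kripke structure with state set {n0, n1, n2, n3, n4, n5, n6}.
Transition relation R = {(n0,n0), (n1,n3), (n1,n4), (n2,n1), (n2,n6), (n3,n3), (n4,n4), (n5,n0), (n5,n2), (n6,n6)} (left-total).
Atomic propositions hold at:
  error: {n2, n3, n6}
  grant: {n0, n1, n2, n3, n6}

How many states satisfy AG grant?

3

AG grant: greatest fixpoint, start Z0 = {n0, n1, n2, n3, n6}, keep only states in Sat with every successor in Z. Z1 = {n0, n2, n3, n6}; Z2 = {n0, n3, n6}; fixed.
Sat(AG grant) = {n0, n3, n6}
|Sat(AG grant)| = |{n0, n3, n6}| = 3.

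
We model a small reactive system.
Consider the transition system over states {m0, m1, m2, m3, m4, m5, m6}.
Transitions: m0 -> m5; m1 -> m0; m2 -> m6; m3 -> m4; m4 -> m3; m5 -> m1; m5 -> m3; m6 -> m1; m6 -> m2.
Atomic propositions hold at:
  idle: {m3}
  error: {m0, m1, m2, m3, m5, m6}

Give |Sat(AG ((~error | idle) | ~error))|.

2

Sat(~error) = {m4}
Sat(~error | idle) = {m3, m4}
Sat((~error | idle) | ~error) = {m3, m4}
AG ((~error | idle) | ~error): greatest fixpoint, start Z0 = {m3, m4}, keep only states in Sat with every successor in Z. Already a fixed point.
Sat(AG ((~error | idle) | ~error)) = {m3, m4}
|Sat(AG ((~error | idle) | ~error))| = |{m3, m4}| = 2.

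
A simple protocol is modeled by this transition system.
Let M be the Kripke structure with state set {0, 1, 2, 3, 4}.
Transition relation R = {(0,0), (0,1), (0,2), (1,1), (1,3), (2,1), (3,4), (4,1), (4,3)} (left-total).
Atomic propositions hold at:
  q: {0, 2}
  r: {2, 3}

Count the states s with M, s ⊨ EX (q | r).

3

Sat(q | r) = {0, 2, 3}
Sat(EX (q | r)) = {s : some successor in {0, 2, 3}} = {0, 1, 4}
|Sat(EX (q | r))| = |{0, 1, 4}| = 3.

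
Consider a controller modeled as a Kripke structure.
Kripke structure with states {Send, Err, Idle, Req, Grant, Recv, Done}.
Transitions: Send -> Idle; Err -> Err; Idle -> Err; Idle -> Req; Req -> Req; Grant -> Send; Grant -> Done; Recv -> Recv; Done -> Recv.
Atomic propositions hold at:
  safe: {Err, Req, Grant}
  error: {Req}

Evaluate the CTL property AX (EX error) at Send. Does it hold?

Sat(EX error) = {s : some successor in {Req}} = {Idle, Req}
Sat(AX (EX error)) = {s : every successor in {Idle, Req}} = {Send, Req}
Send ∈ Sat(AX (EX error)) = {Send, Req}, so the formula holds at Send.

Yes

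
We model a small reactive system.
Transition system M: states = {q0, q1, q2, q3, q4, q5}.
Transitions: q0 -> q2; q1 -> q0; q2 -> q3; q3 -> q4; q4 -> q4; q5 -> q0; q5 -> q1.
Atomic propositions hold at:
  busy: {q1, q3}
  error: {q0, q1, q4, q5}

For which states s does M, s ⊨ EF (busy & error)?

Sat(busy & error) = {q1}
EF (busy & error): least fixpoint, start Z0 = {q1}, add states with some successor in Z. Z1 = {q1, q5}; fixed.
Sat(EF (busy & error)) = {q1, q5}

{q1, q5}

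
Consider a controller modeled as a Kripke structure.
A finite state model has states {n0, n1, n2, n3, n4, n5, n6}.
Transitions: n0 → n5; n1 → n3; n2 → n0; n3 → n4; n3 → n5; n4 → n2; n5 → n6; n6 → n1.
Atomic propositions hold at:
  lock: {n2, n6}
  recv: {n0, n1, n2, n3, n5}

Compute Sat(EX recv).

{n0, n1, n2, n3, n4, n6}

Sat(EX recv) = {s : some successor in {n0, n1, n2, n3, n5}} = {n0, n1, n2, n3, n4, n6}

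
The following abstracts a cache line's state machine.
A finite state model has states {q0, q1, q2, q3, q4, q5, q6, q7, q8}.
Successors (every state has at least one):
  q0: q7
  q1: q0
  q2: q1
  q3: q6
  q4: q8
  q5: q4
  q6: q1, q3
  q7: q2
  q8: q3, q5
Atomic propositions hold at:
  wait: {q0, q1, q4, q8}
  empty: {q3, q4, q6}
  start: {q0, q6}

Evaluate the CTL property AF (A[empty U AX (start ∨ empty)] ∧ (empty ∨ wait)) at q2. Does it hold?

Yes

Sat(start ∨ empty) = {q0, q3, q4, q6}
Sat(AX (start ∨ empty)) = {s : every successor in {q0, q3, q4, q6}} = {q1, q3, q5}
A[empty U AX (start ∨ empty)]: least fixpoint, start Z0 = Sat(AX (start ∨ empty)) = {q1, q3, q5}, add states in Sat(empty) with every successor in Z. Z1 = {q1, q3, q5, q6}; fixed.
Sat(A[empty U AX (start ∨ empty)]) = {q1, q3, q5, q6}
Sat(empty ∨ wait) = {q0, q1, q3, q4, q6, q8}
Sat(A[empty U AX (start ∨ empty)] ∧ (empty ∨ wait)) = {q1, q3, q6}
AF (A[empty U AX (start ∨ empty)] ∧ (empty ∨ wait)): least fixpoint, start Z0 = {q1, q3, q6}, add states with every successor in Z. Z1 = {q1, q2, q3, q6}; Z2 = {q1, q2, q3, q6, q7}; Z3 = {q0, q1, q2, q3, q6, q7}; fixed.
Sat(AF (A[empty U AX (start ∨ empty)] ∧ (empty ∨ wait))) = {q0, q1, q2, q3, q6, q7}
q2 ∈ Sat(AF (A[empty U AX (start ∨ empty)] ∧ (empty ∨ wait))) = {q0, q1, q2, q3, q6, q7}, so the formula holds at q2.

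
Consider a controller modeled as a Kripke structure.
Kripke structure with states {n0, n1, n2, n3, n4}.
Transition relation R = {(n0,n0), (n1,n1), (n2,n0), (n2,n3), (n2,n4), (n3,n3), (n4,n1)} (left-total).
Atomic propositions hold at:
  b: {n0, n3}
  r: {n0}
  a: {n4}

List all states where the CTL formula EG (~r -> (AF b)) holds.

Sat(~r) = {n1, n2, n3, n4}
AF b: least fixpoint, start Z0 = {n0, n3}, add states with every successor in Z. Already a fixed point.
Sat(AF b) = {n0, n3}
Sat(~r -> (AF b)) = {n0, n3}
EG (~r -> (AF b)): greatest fixpoint, start Z0 = {n0, n3}, keep only states in Sat with some successor in Z. Already a fixed point.
Sat(EG (~r -> (AF b))) = {n0, n3}

{n0, n3}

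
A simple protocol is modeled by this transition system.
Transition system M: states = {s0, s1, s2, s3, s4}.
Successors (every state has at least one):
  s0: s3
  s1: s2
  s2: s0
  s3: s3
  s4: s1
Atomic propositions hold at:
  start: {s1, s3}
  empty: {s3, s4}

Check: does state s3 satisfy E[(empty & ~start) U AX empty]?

Sat(~start) = {s0, s2, s4}
Sat(empty & ~start) = {s4}
Sat(AX empty) = {s : every successor in {s3, s4}} = {s0, s3}
E[(empty & ~start) U AX empty]: least fixpoint, start Z0 = Sat(AX empty) = {s0, s3}, add states in Sat(empty & ~start) with some successor in Z. Already a fixed point.
Sat(E[(empty & ~start) U AX empty]) = {s0, s3}
s3 ∈ Sat(E[(empty & ~start) U AX empty]) = {s0, s3}, so the formula holds at s3.

Yes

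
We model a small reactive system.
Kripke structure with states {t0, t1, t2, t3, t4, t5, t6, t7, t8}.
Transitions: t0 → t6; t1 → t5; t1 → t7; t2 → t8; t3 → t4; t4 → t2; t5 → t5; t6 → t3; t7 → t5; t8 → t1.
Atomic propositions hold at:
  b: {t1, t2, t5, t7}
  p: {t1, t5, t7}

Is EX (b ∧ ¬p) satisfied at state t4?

Sat(¬p) = {t0, t2, t3, t4, t6, t8}
Sat(b ∧ ¬p) = {t2}
Sat(EX (b ∧ ¬p)) = {s : some successor in {t2}} = {t4}
t4 ∈ Sat(EX (b ∧ ¬p)) = {t4}, so the formula holds at t4.

Yes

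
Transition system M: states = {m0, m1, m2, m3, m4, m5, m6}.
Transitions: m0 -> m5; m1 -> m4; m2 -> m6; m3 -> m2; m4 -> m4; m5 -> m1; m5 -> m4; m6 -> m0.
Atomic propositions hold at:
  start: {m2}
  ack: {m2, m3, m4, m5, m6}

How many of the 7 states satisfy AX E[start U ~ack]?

Sat(~ack) = {m0, m1}
E[start U ~ack]: least fixpoint, start Z0 = Sat(~ack) = {m0, m1}, add states in Sat(start) with some successor in Z. Already a fixed point.
Sat(E[start U ~ack]) = {m0, m1}
Sat(AX E[start U ~ack]) = {s : every successor in {m0, m1}} = {m6}
|Sat(AX E[start U ~ack])| = |{m6}| = 1.

1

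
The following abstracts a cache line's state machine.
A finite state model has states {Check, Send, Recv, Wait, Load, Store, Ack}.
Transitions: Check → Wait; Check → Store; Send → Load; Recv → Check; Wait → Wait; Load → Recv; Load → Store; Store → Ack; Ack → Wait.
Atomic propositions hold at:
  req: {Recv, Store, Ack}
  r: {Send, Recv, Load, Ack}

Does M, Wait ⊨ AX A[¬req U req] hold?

No

Sat(¬req) = {Check, Send, Wait, Load}
A[¬req U req]: least fixpoint, start Z0 = Sat(req) = {Recv, Store, Ack}, add states in Sat(¬req) with every successor in Z. Z1 = {Recv, Load, Store, Ack}; Z2 = {Send, Recv, Load, Store, Ack}; fixed.
Sat(A[¬req U req]) = {Send, Recv, Load, Store, Ack}
Sat(AX A[¬req U req]) = {s : every successor in {Send, Recv, Load, Store, Ack}} = {Send, Load, Store}
Wait ∉ Sat(AX A[¬req U req]) = {Send, Load, Store}, so the formula does not hold at Wait.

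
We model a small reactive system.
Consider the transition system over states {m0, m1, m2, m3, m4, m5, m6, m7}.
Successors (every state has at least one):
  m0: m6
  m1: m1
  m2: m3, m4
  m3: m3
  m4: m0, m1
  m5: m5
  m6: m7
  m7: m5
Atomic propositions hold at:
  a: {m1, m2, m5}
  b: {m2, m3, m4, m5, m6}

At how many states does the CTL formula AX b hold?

5

Sat(AX b) = {s : every successor in {m2, m3, m4, m5, m6}} = {m0, m2, m3, m5, m7}
|Sat(AX b)| = |{m0, m2, m3, m5, m7}| = 5.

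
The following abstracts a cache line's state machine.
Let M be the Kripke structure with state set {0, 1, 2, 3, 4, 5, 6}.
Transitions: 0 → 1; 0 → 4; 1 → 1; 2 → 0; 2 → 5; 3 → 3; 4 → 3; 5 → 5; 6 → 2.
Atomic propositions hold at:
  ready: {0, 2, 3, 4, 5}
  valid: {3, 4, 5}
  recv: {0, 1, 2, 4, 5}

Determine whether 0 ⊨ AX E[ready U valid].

No

E[ready U valid]: least fixpoint, start Z0 = Sat(valid) = {3, 4, 5}, add states in Sat(ready) with some successor in Z. Z1 = {0, 2, 3, 4, 5}; fixed.
Sat(E[ready U valid]) = {0, 2, 3, 4, 5}
Sat(AX E[ready U valid]) = {s : every successor in {0, 2, 3, 4, 5}} = {2, 3, 4, 5, 6}
0 ∉ Sat(AX E[ready U valid]) = {2, 3, 4, 5, 6}, so the formula does not hold at 0.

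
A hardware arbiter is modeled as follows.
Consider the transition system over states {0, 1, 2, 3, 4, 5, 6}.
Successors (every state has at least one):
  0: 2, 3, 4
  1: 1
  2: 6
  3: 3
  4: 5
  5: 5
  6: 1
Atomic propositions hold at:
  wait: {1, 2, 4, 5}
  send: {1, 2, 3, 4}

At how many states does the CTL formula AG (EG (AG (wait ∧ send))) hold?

Sat(wait ∧ send) = {1, 2, 4}
AG (wait ∧ send): greatest fixpoint, start Z0 = {1, 2, 4}, keep only states in Sat with every successor in Z. Z1 = {1}; fixed.
Sat(AG (wait ∧ send)) = {1}
EG (AG (wait ∧ send)): greatest fixpoint, start Z0 = {1}, keep only states in Sat with some successor in Z. Already a fixed point.
Sat(EG (AG (wait ∧ send))) = {1}
AG (EG (AG (wait ∧ send))): greatest fixpoint, start Z0 = {1}, keep only states in Sat with every successor in Z. Already a fixed point.
Sat(AG (EG (AG (wait ∧ send)))) = {1}
|Sat(AG (EG (AG (wait ∧ send))))| = |{1}| = 1.

1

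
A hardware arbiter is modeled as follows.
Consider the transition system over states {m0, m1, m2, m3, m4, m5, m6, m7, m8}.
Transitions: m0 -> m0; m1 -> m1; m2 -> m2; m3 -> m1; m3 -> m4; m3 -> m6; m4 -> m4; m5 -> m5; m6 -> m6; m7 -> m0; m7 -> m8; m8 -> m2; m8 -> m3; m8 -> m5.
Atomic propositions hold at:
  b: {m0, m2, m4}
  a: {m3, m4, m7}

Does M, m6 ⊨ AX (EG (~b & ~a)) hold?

Yes

Sat(~b) = {m1, m3, m5, m6, m7, m8}
Sat(~a) = {m0, m1, m2, m5, m6, m8}
Sat(~b & ~a) = {m1, m5, m6, m8}
EG (~b & ~a): greatest fixpoint, start Z0 = {m1, m5, m6, m8}, keep only states in Sat with some successor in Z. Already a fixed point.
Sat(EG (~b & ~a)) = {m1, m5, m6, m8}
Sat(AX (EG (~b & ~a))) = {s : every successor in {m1, m5, m6, m8}} = {m1, m5, m6}
m6 ∈ Sat(AX (EG (~b & ~a))) = {m1, m5, m6}, so the formula holds at m6.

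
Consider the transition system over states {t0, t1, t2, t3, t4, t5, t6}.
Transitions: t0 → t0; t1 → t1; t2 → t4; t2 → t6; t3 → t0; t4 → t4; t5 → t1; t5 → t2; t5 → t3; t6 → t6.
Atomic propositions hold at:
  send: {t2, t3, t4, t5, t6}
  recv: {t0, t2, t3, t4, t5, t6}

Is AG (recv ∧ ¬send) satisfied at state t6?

Sat(¬send) = {t0, t1}
Sat(recv ∧ ¬send) = {t0}
AG (recv ∧ ¬send): greatest fixpoint, start Z0 = {t0}, keep only states in Sat with every successor in Z. Already a fixed point.
Sat(AG (recv ∧ ¬send)) = {t0}
t6 ∉ Sat(AG (recv ∧ ¬send)) = {t0}, so the formula does not hold at t6.

No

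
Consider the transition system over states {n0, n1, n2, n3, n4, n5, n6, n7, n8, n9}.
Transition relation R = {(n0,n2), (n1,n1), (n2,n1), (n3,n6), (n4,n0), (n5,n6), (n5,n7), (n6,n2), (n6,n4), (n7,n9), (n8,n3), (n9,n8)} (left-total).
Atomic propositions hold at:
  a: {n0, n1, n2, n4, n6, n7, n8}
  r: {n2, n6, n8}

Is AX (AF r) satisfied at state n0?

AF r: least fixpoint, start Z0 = {n2, n6, n8}, add states with every successor in Z. Z1 = {n0, n2, n3, n6, n8, n9}; Z2 = {n0, n2, n3, n4, n6, n7, n8, n9}; Z3 = {n0, n2, n3, n4, n5, n6, n7, n8, n9}; fixed.
Sat(AF r) = {n0, n2, n3, n4, n5, n6, n7, n8, n9}
Sat(AX (AF r)) = {s : every successor in {n0, n2, n3, n4, n5, n6, n7, n8, n9}} = {n0, n3, n4, n5, n6, n7, n8, n9}
n0 ∈ Sat(AX (AF r)) = {n0, n3, n4, n5, n6, n7, n8, n9}, so the formula holds at n0.

Yes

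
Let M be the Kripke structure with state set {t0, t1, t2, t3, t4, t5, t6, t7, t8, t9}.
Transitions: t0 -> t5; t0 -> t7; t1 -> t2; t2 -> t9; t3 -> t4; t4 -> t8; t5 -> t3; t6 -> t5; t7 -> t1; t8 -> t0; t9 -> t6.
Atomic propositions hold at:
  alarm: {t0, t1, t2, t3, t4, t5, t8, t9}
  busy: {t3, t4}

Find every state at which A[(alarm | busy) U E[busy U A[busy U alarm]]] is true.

Sat(alarm | busy) = {t0, t1, t2, t3, t4, t5, t8, t9}
A[busy U alarm]: least fixpoint, start Z0 = Sat(alarm) = {t0, t1, t2, t3, t4, t5, t8, t9}, add states in Sat(busy) with every successor in Z. Already a fixed point.
Sat(A[busy U alarm]) = {t0, t1, t2, t3, t4, t5, t8, t9}
E[busy U A[busy U alarm]]: least fixpoint, start Z0 = Sat(A[busy U alarm]) = {t0, t1, t2, t3, t4, t5, t8, t9}, add states in Sat(busy) with some successor in Z. Already a fixed point.
Sat(E[busy U A[busy U alarm]]) = {t0, t1, t2, t3, t4, t5, t8, t9}
A[(alarm | busy) U E[busy U A[busy U alarm]]]: least fixpoint, start Z0 = Sat(E[busy U A[busy U alarm]]) = {t0, t1, t2, t3, t4, t5, t8, t9}, add states in Sat(alarm | busy) with every successor in Z. Already a fixed point.
Sat(A[(alarm | busy) U E[busy U A[busy U alarm]]]) = {t0, t1, t2, t3, t4, t5, t8, t9}

{t0, t1, t2, t3, t4, t5, t8, t9}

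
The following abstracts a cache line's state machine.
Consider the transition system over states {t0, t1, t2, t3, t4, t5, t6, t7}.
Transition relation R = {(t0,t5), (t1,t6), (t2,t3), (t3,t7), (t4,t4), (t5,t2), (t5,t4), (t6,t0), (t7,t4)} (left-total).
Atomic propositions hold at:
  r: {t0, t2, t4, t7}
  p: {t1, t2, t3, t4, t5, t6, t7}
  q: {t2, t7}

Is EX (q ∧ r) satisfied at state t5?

Sat(q ∧ r) = {t2, t7}
Sat(EX (q ∧ r)) = {s : some successor in {t2, t7}} = {t3, t5}
t5 ∈ Sat(EX (q ∧ r)) = {t3, t5}, so the formula holds at t5.

Yes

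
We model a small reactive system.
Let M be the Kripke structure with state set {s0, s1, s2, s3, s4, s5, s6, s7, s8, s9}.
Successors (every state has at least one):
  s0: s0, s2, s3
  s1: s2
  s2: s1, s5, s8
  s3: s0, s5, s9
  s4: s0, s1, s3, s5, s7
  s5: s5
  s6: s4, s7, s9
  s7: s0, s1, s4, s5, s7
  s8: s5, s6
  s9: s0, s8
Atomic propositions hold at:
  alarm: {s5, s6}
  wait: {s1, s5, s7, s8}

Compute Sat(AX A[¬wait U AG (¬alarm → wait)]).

Sat(¬wait) = {s0, s2, s3, s4, s6, s9}
Sat(¬alarm) = {s0, s1, s2, s3, s4, s7, s8, s9}
Sat(¬alarm → wait) = {s1, s5, s6, s7, s8}
AG (¬alarm → wait): greatest fixpoint, start Z0 = {s1, s5, s6, s7, s8}, keep only states in Sat with every successor in Z. Z1 = {s5, s8}; Z2 = {s5}; fixed.
Sat(AG (¬alarm → wait)) = {s5}
A[¬wait U AG (¬alarm → wait)]: least fixpoint, start Z0 = Sat(AG (¬alarm → wait)) = {s5}, add states in Sat(¬wait) with every successor in Z. Already a fixed point.
Sat(A[¬wait U AG (¬alarm → wait)]) = {s5}
Sat(AX A[¬wait U AG (¬alarm → wait)]) = {s : every successor in {s5}} = {s5}

{s5}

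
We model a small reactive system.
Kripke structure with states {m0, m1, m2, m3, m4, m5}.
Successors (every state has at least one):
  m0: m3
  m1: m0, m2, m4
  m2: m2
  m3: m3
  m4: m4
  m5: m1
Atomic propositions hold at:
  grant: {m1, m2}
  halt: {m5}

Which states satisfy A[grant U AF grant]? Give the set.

AF grant: least fixpoint, start Z0 = {m1, m2}, add states with every successor in Z. Z1 = {m1, m2, m5}; fixed.
Sat(AF grant) = {m1, m2, m5}
A[grant U AF grant]: least fixpoint, start Z0 = Sat(AF grant) = {m1, m2, m5}, add states in Sat(grant) with every successor in Z. Already a fixed point.
Sat(A[grant U AF grant]) = {m1, m2, m5}

{m1, m2, m5}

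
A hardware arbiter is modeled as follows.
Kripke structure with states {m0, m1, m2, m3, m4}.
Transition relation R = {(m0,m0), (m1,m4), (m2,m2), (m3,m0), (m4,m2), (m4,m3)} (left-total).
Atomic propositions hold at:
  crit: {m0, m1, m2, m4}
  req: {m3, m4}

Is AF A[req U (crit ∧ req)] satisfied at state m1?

Yes

Sat(crit ∧ req) = {m4}
A[req U (crit ∧ req)]: least fixpoint, start Z0 = Sat((crit ∧ req)) = {m4}, add states in Sat(req) with every successor in Z. Already a fixed point.
Sat(A[req U (crit ∧ req)]) = {m4}
AF A[req U (crit ∧ req)]: least fixpoint, start Z0 = {m4}, add states with every successor in Z. Z1 = {m1, m4}; fixed.
Sat(AF A[req U (crit ∧ req)]) = {m1, m4}
m1 ∈ Sat(AF A[req U (crit ∧ req)]) = {m1, m4}, so the formula holds at m1.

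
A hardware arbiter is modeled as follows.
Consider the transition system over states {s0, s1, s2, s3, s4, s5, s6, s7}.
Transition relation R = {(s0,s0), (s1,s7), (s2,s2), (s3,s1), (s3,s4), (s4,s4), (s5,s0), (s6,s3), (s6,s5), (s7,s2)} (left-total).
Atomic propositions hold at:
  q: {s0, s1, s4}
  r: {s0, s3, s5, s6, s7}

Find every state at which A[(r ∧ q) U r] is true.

{s0, s3, s5, s6, s7}

Sat(r ∧ q) = {s0}
A[(r ∧ q) U r]: least fixpoint, start Z0 = Sat(r) = {s0, s3, s5, s6, s7}, add states in Sat(r ∧ q) with every successor in Z. Already a fixed point.
Sat(A[(r ∧ q) U r]) = {s0, s3, s5, s6, s7}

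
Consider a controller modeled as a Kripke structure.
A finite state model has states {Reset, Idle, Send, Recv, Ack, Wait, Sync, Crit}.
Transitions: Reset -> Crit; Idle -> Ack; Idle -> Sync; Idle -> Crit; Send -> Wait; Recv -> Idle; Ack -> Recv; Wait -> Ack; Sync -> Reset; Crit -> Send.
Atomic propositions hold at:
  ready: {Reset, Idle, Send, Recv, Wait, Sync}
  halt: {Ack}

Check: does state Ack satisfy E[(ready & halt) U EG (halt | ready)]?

Yes

Sat(ready & halt) = ∅
Sat(halt | ready) = {Reset, Idle, Send, Recv, Ack, Wait, Sync}
EG (halt | ready): greatest fixpoint, start Z0 = {Reset, Idle, Send, Recv, Ack, Wait, Sync}, keep only states in Sat with some successor in Z. Z1 = {Idle, Send, Recv, Ack, Wait, Sync}; Z2 = {Idle, Send, Recv, Ack, Wait}; fixed.
Sat(EG (halt | ready)) = {Idle, Send, Recv, Ack, Wait}
E[(ready & halt) U EG (halt | ready)]: least fixpoint, start Z0 = Sat(EG (halt | ready)) = {Idle, Send, Recv, Ack, Wait}, add states in Sat(ready & halt) with some successor in Z. Already a fixed point.
Sat(E[(ready & halt) U EG (halt | ready)]) = {Idle, Send, Recv, Ack, Wait}
Ack ∈ Sat(E[(ready & halt) U EG (halt | ready)]) = {Idle, Send, Recv, Ack, Wait}, so the formula holds at Ack.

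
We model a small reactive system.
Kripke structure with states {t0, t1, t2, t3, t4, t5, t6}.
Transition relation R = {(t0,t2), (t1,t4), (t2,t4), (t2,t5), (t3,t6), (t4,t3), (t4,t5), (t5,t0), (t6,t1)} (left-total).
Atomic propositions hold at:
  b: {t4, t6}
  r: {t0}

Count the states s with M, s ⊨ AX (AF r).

1

AF r: least fixpoint, start Z0 = {t0}, add states with every successor in Z. Z1 = {t0, t5}; fixed.
Sat(AF r) = {t0, t5}
Sat(AX (AF r)) = {s : every successor in {t0, t5}} = {t5}
|Sat(AX (AF r))| = |{t5}| = 1.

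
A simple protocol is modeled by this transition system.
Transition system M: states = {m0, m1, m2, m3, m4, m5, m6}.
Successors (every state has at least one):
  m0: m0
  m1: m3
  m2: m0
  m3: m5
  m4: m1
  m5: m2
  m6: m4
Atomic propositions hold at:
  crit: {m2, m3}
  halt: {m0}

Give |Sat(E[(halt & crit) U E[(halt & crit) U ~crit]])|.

Sat(halt & crit) = ∅
Sat(~crit) = {m0, m1, m4, m5, m6}
E[(halt & crit) U ~crit]: least fixpoint, start Z0 = Sat(~crit) = {m0, m1, m4, m5, m6}, add states in Sat(halt & crit) with some successor in Z. Already a fixed point.
Sat(E[(halt & crit) U ~crit]) = {m0, m1, m4, m5, m6}
E[(halt & crit) U E[(halt & crit) U ~crit]]: least fixpoint, start Z0 = Sat(E[(halt & crit) U ~crit]) = {m0, m1, m4, m5, m6}, add states in Sat(halt & crit) with some successor in Z. Already a fixed point.
Sat(E[(halt & crit) U E[(halt & crit) U ~crit]]) = {m0, m1, m4, m5, m6}
|Sat(E[(halt & crit) U E[(halt & crit) U ~crit]])| = |{m0, m1, m4, m5, m6}| = 5.

5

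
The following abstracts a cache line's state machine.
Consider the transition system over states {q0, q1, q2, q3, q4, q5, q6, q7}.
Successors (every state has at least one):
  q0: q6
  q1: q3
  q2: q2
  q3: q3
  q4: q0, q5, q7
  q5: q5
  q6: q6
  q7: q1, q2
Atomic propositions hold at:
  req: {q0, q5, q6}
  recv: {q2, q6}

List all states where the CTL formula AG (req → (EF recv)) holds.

EF recv: least fixpoint, start Z0 = {q2, q6}, add states with some successor in Z. Z1 = {q0, q2, q6, q7}; Z2 = {q0, q2, q4, q6, q7}; fixed.
Sat(EF recv) = {q0, q2, q4, q6, q7}
Sat(req → (EF recv)) = {q0, q1, q2, q3, q4, q6, q7}
AG (req → (EF recv)): greatest fixpoint, start Z0 = {q0, q1, q2, q3, q4, q6, q7}, keep only states in Sat with every successor in Z. Z1 = {q0, q1, q2, q3, q6, q7}; fixed.
Sat(AG (req → (EF recv))) = {q0, q1, q2, q3, q6, q7}

{q0, q1, q2, q3, q6, q7}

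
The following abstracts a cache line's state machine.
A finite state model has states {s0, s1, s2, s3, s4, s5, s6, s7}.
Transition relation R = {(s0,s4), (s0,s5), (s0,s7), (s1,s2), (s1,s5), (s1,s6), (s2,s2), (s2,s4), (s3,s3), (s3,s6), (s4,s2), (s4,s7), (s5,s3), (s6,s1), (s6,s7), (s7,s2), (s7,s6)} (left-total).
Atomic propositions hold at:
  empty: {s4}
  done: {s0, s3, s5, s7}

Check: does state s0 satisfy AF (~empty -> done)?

Sat(~empty) = {s0, s1, s2, s3, s5, s6, s7}
Sat(~empty -> done) = {s0, s3, s4, s5, s7}
AF (~empty -> done): least fixpoint, start Z0 = {s0, s3, s4, s5, s7}, add states with every successor in Z. Already a fixed point.
Sat(AF (~empty -> done)) = {s0, s3, s4, s5, s7}
s0 ∈ Sat(AF (~empty -> done)) = {s0, s3, s4, s5, s7}, so the formula holds at s0.

Yes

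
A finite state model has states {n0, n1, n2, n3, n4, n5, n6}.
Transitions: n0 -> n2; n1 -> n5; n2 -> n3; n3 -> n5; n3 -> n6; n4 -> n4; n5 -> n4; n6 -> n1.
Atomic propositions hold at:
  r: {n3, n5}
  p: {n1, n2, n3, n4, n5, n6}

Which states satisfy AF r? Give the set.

{n0, n1, n2, n3, n5, n6}

AF r: least fixpoint, start Z0 = {n3, n5}, add states with every successor in Z. Z1 = {n1, n2, n3, n5}; Z2 = {n0, n1, n2, n3, n5, n6}; fixed.
Sat(AF r) = {n0, n1, n2, n3, n5, n6}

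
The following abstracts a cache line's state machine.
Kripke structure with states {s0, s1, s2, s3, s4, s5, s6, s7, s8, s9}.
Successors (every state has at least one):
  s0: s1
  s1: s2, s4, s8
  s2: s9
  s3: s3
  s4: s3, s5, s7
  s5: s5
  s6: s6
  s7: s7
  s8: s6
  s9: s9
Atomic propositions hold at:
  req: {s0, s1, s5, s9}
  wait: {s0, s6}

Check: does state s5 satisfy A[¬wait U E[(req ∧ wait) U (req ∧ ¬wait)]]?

Yes

Sat(¬wait) = {s1, s2, s3, s4, s5, s7, s8, s9}
Sat(req ∧ wait) = {s0}
Sat(req ∧ ¬wait) = {s1, s5, s9}
E[(req ∧ wait) U (req ∧ ¬wait)]: least fixpoint, start Z0 = Sat((req ∧ ¬wait)) = {s1, s5, s9}, add states in Sat(req ∧ wait) with some successor in Z. Z1 = {s0, s1, s5, s9}; fixed.
Sat(E[(req ∧ wait) U (req ∧ ¬wait)]) = {s0, s1, s5, s9}
A[¬wait U E[(req ∧ wait) U (req ∧ ¬wait)]]: least fixpoint, start Z0 = Sat(E[(req ∧ wait) U (req ∧ ¬wait)]) = {s0, s1, s5, s9}, add states in Sat(¬wait) with every successor in Z. Z1 = {s0, s1, s2, s5, s9}; fixed.
Sat(A[¬wait U E[(req ∧ wait) U (req ∧ ¬wait)]]) = {s0, s1, s2, s5, s9}
s5 ∈ Sat(A[¬wait U E[(req ∧ wait) U (req ∧ ¬wait)]]) = {s0, s1, s2, s5, s9}, so the formula holds at s5.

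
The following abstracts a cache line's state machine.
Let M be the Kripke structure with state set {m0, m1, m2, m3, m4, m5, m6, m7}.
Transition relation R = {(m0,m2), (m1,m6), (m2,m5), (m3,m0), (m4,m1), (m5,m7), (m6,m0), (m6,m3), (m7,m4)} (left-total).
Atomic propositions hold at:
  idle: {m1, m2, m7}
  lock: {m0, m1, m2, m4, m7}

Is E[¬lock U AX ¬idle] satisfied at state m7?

Sat(¬lock) = {m3, m5, m6}
Sat(¬idle) = {m0, m3, m4, m5, m6}
Sat(AX ¬idle) = {s : every successor in {m0, m3, m4, m5, m6}} = {m1, m2, m3, m6, m7}
E[¬lock U AX ¬idle]: least fixpoint, start Z0 = Sat(AX ¬idle) = {m1, m2, m3, m6, m7}, add states in Sat(¬lock) with some successor in Z. Z1 = {m1, m2, m3, m5, m6, m7}; fixed.
Sat(E[¬lock U AX ¬idle]) = {m1, m2, m3, m5, m6, m7}
m7 ∈ Sat(E[¬lock U AX ¬idle]) = {m1, m2, m3, m5, m6, m7}, so the formula holds at m7.

Yes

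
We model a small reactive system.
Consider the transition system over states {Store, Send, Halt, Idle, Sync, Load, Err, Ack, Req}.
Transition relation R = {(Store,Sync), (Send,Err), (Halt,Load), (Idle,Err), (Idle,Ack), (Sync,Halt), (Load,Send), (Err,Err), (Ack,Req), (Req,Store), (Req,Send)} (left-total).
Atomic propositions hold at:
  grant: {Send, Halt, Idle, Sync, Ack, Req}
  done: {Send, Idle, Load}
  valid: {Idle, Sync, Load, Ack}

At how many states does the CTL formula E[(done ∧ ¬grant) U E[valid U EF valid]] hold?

7

Sat(¬grant) = {Store, Load, Err}
Sat(done ∧ ¬grant) = {Load}
EF valid: least fixpoint, start Z0 = {Idle, Sync, Load, Ack}, add states with some successor in Z. Z1 = {Store, Halt, Idle, Sync, Load, Ack}; Z2 = {Store, Halt, Idle, Sync, Load, Ack, Req}; fixed.
Sat(EF valid) = {Store, Halt, Idle, Sync, Load, Ack, Req}
E[valid U EF valid]: least fixpoint, start Z0 = Sat(EF valid) = {Store, Halt, Idle, Sync, Load, Ack, Req}, add states in Sat(valid) with some successor in Z. Already a fixed point.
Sat(E[valid U EF valid]) = {Store, Halt, Idle, Sync, Load, Ack, Req}
E[(done ∧ ¬grant) U E[valid U EF valid]]: least fixpoint, start Z0 = Sat(E[valid U EF valid]) = {Store, Halt, Idle, Sync, Load, Ack, Req}, add states in Sat(done ∧ ¬grant) with some successor in Z. Already a fixed point.
Sat(E[(done ∧ ¬grant) U E[valid U EF valid]]) = {Store, Halt, Idle, Sync, Load, Ack, Req}
|Sat(E[(done ∧ ¬grant) U E[valid U EF valid]])| = |{Store, Halt, Idle, Sync, Load, Ack, Req}| = 7.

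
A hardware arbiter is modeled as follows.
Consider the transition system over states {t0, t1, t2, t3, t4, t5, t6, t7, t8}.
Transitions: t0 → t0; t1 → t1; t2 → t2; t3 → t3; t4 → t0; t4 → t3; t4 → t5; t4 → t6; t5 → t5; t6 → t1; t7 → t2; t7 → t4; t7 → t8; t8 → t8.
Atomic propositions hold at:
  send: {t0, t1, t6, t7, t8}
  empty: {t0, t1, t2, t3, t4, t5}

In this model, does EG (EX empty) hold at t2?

Sat(EX empty) = {s : some successor in {t0, t1, t2, t3, t4, t5}} = {t0, t1, t2, t3, t4, t5, t6, t7}
EG (EX empty): greatest fixpoint, start Z0 = {t0, t1, t2, t3, t4, t5, t6, t7}, keep only states in Sat with some successor in Z. Already a fixed point.
Sat(EG (EX empty)) = {t0, t1, t2, t3, t4, t5, t6, t7}
t2 ∈ Sat(EG (EX empty)) = {t0, t1, t2, t3, t4, t5, t6, t7}, so the formula holds at t2.

Yes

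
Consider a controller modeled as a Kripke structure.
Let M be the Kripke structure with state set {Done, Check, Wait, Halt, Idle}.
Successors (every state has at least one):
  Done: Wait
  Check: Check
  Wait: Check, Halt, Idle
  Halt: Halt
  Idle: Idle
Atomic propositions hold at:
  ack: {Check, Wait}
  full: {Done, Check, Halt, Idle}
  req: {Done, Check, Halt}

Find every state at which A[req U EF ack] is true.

EF ack: least fixpoint, start Z0 = {Check, Wait}, add states with some successor in Z. Z1 = {Done, Check, Wait}; fixed.
Sat(EF ack) = {Done, Check, Wait}
A[req U EF ack]: least fixpoint, start Z0 = Sat(EF ack) = {Done, Check, Wait}, add states in Sat(req) with every successor in Z. Already a fixed point.
Sat(A[req U EF ack]) = {Done, Check, Wait}

{Done, Check, Wait}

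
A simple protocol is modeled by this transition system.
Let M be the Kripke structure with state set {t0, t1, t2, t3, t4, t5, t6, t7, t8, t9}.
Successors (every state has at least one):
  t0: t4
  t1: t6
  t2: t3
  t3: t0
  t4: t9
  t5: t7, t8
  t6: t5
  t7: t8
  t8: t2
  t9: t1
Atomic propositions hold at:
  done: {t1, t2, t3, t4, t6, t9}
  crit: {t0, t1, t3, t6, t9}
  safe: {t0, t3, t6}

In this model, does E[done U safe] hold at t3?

E[done U safe]: least fixpoint, start Z0 = Sat(safe) = {t0, t3, t6}, add states in Sat(done) with some successor in Z. Z1 = {t0, t1, t2, t3, t6}; Z2 = {t0, t1, t2, t3, t6, t9}; Z3 = {t0, t1, t2, t3, t4, t6, t9}; fixed.
Sat(E[done U safe]) = {t0, t1, t2, t3, t4, t6, t9}
t3 ∈ Sat(E[done U safe]) = {t0, t1, t2, t3, t4, t6, t9}, so the formula holds at t3.

Yes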